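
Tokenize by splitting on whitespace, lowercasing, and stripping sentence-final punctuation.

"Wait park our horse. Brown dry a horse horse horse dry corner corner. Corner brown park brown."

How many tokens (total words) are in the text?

Tokens: wait, park, our, horse, brown, dry, a, horse, horse, horse, dry, corner, corner, corner, brown, park, brown
N = 17

17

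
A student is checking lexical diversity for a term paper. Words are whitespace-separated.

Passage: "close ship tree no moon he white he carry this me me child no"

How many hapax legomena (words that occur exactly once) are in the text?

8

Frequencies: no:2, he:2, me:2, close:1, ship:1, tree:1, moon:1, white:1, carry:1, this:1, child:1
Hapax (freq=1): carry, child, close, moon, ship, this, tree, white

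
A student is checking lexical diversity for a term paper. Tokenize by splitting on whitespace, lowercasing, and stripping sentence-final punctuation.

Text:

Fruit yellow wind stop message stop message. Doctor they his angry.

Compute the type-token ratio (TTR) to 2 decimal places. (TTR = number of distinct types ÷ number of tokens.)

N = 11 tokens, V = 9 types.
TTR = V / N = 9 / 11 = 0.82

0.82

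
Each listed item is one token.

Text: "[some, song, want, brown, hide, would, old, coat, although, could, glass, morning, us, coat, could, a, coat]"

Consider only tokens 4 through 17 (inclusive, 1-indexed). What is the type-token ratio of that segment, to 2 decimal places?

Segment tokens 4–17: brown, hide, would, old, coat, although, could, glass, morning, us, coat, could, a, coat
Segment N = 14, segment V = 11.
TTR = 11 / 14 = 0.79

0.79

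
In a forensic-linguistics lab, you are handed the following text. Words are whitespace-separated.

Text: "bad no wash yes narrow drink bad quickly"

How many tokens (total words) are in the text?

8

Tokens: bad, no, wash, yes, narrow, drink, bad, quickly
N = 8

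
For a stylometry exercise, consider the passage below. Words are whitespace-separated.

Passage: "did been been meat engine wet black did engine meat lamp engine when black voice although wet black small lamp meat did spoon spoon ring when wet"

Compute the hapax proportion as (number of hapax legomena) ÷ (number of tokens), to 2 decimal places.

0.15

Frequencies: did:3, meat:3, engine:3, wet:3, black:3, been:2, lamp:2, when:2, spoon:2, voice:1, although:1, small:1, ring:1
Hapax count = 4; token count = 27.
Ratio = 4 / 27 = 0.15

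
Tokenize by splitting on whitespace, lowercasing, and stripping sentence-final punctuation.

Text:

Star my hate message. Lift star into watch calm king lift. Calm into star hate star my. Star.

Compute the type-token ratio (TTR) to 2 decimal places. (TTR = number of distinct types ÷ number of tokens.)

N = 18 tokens, V = 9 types.
TTR = V / N = 9 / 18 = 0.50

0.50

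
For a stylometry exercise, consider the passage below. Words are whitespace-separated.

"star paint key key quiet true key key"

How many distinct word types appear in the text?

5

Distinct types: {key, paint, quiet, star, true}
V = 5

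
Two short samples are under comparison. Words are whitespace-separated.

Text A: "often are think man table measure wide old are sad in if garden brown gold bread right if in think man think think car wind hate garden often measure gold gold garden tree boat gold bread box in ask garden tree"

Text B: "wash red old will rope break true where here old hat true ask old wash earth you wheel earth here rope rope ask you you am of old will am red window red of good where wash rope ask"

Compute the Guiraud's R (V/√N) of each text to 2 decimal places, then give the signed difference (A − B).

A: V=23, N=41, R=3.59
B: V=18, N=39, R=2.88
Difference = 3.59 − 2.88 = 0.71

0.71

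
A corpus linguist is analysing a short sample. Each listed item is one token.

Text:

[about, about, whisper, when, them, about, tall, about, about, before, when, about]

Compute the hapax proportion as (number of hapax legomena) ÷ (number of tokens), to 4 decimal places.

0.3333

Frequencies: about:6, when:2, whisper:1, them:1, tall:1, before:1
Hapax count = 4; token count = 12.
Ratio = 4 / 12 = 0.3333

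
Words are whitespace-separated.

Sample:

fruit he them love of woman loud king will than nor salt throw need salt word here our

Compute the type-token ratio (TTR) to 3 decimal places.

0.944

N = 18 tokens, V = 17 types.
TTR = V / N = 17 / 18 = 0.944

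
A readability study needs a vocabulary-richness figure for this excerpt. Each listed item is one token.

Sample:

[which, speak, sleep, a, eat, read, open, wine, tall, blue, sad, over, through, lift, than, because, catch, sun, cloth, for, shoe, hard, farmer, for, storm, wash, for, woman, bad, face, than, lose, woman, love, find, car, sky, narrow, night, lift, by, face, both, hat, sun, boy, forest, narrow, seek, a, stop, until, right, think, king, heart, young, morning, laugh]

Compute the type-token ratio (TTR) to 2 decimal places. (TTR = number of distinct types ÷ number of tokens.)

0.85

N = 59 tokens, V = 50 types.
TTR = V / N = 50 / 59 = 0.85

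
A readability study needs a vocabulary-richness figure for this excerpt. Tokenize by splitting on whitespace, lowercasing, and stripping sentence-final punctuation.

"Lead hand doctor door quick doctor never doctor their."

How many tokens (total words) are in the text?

9

Tokens: lead, hand, doctor, door, quick, doctor, never, doctor, their
N = 9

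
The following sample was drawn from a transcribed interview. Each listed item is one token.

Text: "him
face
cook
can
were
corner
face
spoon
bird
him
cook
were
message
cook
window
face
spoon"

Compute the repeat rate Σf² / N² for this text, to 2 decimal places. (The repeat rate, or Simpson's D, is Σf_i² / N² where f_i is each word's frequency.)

0.12

Frequencies: face:3, cook:3, him:2, were:2, spoon:2, can:1, corner:1, bird:1, message:1, window:1
Σf² = 35; N² = 289
Repeat rate = 35 / 289 = 0.12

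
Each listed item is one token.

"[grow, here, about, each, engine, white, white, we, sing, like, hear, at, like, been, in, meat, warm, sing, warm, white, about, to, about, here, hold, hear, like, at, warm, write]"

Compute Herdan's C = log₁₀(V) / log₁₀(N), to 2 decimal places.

N = 30, V = 18.
log₁₀(V) = 1.255273, log₁₀(N) = 1.477121
C = 1.255273 / 1.477121 = 0.85

0.85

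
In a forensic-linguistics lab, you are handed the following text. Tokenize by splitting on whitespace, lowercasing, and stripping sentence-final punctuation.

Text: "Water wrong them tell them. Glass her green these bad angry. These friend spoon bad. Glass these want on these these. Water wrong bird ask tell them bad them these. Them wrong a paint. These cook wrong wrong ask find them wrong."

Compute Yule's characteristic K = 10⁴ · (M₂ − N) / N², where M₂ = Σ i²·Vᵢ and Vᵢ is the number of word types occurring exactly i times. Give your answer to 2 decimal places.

Frequencies: these:7, wrong:6, them:6, bad:3, water:2, tell:2, glass:2, ask:2, her:1, green:1, angry:1, friend:1, spoon:1, want:1, on:1, bird:1, a:1, paint:1, cook:1, find:1
N = 42. Frequency spectrum: V_1=12, V_2=4, V_3=1, V_6=2, V_7=1
M₂ = 1²·12 + 2²·4 + 3²·1 + 6²·2 + 7²·1 = 158
K = 10000 × (158 − 42) / 42² = 657.60

657.60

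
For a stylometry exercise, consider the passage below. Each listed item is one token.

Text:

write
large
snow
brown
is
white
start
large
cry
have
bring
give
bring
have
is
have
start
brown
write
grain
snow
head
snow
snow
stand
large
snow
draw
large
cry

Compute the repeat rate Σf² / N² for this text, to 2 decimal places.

0.09

Frequencies: snow:5, large:4, have:3, write:2, brown:2, is:2, start:2, cry:2, bring:2, white:1, give:1, grain:1, head:1, stand:1, draw:1
Σf² = 80; N² = 900
Repeat rate = 80 / 900 = 0.09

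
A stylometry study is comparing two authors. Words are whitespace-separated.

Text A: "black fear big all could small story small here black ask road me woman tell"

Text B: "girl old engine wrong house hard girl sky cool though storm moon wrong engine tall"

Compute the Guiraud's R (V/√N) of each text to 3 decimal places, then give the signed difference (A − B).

0.259

A: V=13, N=15, R=3.357
B: V=12, N=15, R=3.098
Difference = 3.357 − 3.098 = 0.259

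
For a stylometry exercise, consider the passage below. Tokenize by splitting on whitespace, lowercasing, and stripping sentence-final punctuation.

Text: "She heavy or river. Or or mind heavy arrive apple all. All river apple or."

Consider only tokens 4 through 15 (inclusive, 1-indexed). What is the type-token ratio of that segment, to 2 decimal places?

0.58

Segment tokens 4–15: river, or, or, mind, heavy, arrive, apple, all, all, river, apple, or
Segment N = 12, segment V = 7.
TTR = 7 / 12 = 0.58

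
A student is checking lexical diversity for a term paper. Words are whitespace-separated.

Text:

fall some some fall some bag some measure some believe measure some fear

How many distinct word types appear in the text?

6

Distinct types: {bag, believe, fall, fear, measure, some}
V = 6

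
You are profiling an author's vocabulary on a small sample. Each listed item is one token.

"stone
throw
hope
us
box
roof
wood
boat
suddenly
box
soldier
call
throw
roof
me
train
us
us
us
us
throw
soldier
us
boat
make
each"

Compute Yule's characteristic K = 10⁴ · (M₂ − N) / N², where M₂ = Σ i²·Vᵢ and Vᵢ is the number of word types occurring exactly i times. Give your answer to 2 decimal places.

650.89

Frequencies: us:6, throw:3, box:2, roof:2, boat:2, soldier:2, stone:1, hope:1, wood:1, suddenly:1, call:1, me:1, train:1, make:1, each:1
N = 26. Frequency spectrum: V_1=9, V_2=4, V_3=1, V_6=1
M₂ = 1²·9 + 2²·4 + 3²·1 + 6²·1 = 70
K = 10000 × (70 − 26) / 26² = 650.89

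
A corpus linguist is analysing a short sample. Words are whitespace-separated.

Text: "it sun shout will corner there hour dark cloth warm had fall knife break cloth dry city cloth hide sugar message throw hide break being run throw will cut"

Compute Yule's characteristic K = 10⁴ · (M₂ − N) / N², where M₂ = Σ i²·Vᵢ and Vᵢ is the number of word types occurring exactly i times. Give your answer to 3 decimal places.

166.468

Frequencies: cloth:3, will:2, break:2, hide:2, throw:2, it:1, sun:1, shout:1, corner:1, there:1, hour:1, dark:1, warm:1, had:1, fall:1, knife:1, dry:1, city:1, sugar:1, message:1, … (3 more, each freq 1)
N = 29. Frequency spectrum: V_1=18, V_2=4, V_3=1
M₂ = 1²·18 + 2²·4 + 3²·1 = 43
K = 10000 × (43 − 29) / 29² = 166.468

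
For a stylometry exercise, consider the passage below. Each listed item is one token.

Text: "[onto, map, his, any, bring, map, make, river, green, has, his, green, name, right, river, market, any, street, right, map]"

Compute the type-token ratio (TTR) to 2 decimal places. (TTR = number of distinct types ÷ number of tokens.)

N = 20 tokens, V = 13 types.
TTR = V / N = 13 / 20 = 0.65

0.65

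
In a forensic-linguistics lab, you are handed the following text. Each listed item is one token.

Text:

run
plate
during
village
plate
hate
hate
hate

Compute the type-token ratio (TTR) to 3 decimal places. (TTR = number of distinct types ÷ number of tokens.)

N = 8 tokens, V = 5 types.
TTR = V / N = 5 / 8 = 0.625

0.625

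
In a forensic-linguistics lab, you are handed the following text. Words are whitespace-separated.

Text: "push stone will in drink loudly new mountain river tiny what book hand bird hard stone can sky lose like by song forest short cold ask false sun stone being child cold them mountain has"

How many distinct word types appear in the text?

31

Distinct types: {ask, being, bird, book, by, can, child, cold, drink, false, forest, hand, hard, has, in, like, lose, loudly, mountain, new, push, river, short, sky, song, stone, sun, them, tiny, what, will}
V = 31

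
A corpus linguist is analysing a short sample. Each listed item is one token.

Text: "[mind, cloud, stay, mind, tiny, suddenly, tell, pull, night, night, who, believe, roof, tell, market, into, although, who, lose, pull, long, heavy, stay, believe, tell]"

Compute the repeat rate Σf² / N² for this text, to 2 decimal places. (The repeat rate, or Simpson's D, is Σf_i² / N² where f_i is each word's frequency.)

Frequencies: tell:3, mind:2, stay:2, pull:2, night:2, who:2, believe:2, cloud:1, tiny:1, suddenly:1, roof:1, market:1, into:1, although:1, lose:1, long:1, heavy:1
Σf² = 43; N² = 625
Repeat rate = 43 / 625 = 0.07

0.07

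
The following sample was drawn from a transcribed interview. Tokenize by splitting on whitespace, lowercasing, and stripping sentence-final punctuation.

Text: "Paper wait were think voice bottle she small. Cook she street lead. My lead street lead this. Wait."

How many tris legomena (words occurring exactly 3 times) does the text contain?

Frequencies: lead:3, wait:2, she:2, street:2, paper:1, were:1, think:1, voice:1, bottle:1, small:1, cook:1, my:1, this:1
Words with frequency 3: lead

1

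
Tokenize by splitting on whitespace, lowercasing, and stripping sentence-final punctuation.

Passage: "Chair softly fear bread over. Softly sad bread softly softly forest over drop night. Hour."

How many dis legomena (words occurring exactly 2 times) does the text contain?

2

Frequencies: softly:4, bread:2, over:2, chair:1, fear:1, sad:1, forest:1, drop:1, night:1, hour:1
Words with frequency 2: bread, over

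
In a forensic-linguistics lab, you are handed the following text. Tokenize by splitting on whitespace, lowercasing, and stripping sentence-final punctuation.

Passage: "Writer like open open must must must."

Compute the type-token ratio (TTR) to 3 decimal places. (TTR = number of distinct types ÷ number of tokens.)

0.571

N = 7 tokens, V = 4 types.
TTR = V / N = 4 / 7 = 0.571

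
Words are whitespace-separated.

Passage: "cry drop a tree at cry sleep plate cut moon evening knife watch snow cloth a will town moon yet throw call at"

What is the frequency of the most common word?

2

Frequencies: cry:2, a:2, at:2, moon:2, drop:1, tree:1, sleep:1, plate:1, cut:1, evening:1, knife:1, watch:1, snow:1, cloth:1, will:1, town:1, yet:1, throw:1, call:1
Most common: 'cry' with frequency 2.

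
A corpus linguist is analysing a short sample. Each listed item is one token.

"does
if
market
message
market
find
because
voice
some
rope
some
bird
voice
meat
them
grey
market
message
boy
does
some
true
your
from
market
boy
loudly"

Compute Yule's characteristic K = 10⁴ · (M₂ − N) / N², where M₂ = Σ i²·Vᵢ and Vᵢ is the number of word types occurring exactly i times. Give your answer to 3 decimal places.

356.653

Frequencies: market:4, some:3, does:2, message:2, voice:2, boy:2, if:1, find:1, because:1, rope:1, bird:1, meat:1, them:1, grey:1, true:1, your:1, from:1, loudly:1
N = 27. Frequency spectrum: V_1=12, V_2=4, V_3=1, V_4=1
M₂ = 1²·12 + 2²·4 + 3²·1 + 4²·1 = 53
K = 10000 × (53 − 27) / 27² = 356.653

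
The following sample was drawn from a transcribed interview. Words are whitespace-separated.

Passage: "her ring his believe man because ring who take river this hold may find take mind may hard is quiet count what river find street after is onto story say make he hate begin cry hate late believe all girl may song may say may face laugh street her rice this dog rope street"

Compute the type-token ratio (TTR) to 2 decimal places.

N = 54 tokens, V = 38 types.
TTR = V / N = 38 / 54 = 0.70

0.70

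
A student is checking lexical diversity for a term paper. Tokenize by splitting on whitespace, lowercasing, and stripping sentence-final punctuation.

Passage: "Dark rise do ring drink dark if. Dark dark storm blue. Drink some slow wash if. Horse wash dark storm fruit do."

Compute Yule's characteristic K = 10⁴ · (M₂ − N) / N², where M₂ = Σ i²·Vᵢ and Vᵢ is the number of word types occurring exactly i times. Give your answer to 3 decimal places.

Frequencies: dark:5, do:2, drink:2, if:2, storm:2, wash:2, rise:1, ring:1, blue:1, some:1, slow:1, horse:1, fruit:1
N = 22. Frequency spectrum: V_1=7, V_2=5, V_5=1
M₂ = 1²·7 + 2²·5 + 5²·1 = 52
K = 10000 × (52 − 22) / 22² = 619.835

619.835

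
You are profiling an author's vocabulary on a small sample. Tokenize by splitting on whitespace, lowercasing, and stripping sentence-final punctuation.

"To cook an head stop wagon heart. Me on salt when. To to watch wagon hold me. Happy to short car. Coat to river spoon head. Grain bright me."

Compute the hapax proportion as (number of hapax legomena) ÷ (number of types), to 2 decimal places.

0.81

Frequencies: to:5, me:3, head:2, wagon:2, cook:1, an:1, stop:1, heart:1, on:1, salt:1, when:1, watch:1, hold:1, happy:1, short:1, car:1, coat:1, river:1, spoon:1, grain:1, … (1 more, each freq 1)
Hapax count = 17; type count = 21.
Ratio = 17 / 21 = 0.81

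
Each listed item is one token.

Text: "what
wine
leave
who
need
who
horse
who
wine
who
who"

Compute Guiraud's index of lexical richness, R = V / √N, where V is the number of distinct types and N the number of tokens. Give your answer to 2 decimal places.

N = 11, V = 6.
√N = 3.316625
R = 6 / 3.316625 = 1.81

1.81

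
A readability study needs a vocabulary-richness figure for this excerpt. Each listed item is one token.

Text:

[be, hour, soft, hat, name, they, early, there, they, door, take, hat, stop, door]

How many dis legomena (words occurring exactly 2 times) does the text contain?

3

Frequencies: hat:2, they:2, door:2, be:1, hour:1, soft:1, name:1, early:1, there:1, take:1, stop:1
Words with frequency 2: door, hat, they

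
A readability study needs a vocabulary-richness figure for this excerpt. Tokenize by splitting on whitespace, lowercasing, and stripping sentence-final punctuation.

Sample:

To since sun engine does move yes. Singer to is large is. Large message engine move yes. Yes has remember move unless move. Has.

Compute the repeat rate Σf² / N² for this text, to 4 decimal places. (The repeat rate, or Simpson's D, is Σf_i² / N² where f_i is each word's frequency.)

0.0903

Frequencies: move:4, yes:3, to:2, engine:2, is:2, large:2, has:2, since:1, sun:1, does:1, singer:1, message:1, remember:1, unless:1
Σf² = 52; N² = 576
Repeat rate = 52 / 576 = 0.0903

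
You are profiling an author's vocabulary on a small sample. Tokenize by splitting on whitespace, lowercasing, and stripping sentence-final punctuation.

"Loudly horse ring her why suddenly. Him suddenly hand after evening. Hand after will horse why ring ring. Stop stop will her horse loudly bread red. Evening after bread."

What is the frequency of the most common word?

Frequencies: horse:3, ring:3, after:3, loudly:2, her:2, why:2, suddenly:2, hand:2, evening:2, will:2, stop:2, bread:2, him:1, red:1
Most common: 'horse' with frequency 3.

3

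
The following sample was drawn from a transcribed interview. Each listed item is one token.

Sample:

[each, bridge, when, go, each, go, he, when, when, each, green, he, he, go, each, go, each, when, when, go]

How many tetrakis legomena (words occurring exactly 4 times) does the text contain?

0

Frequencies: each:5, when:5, go:5, he:3, bridge:1, green:1
Words with frequency 4: (none)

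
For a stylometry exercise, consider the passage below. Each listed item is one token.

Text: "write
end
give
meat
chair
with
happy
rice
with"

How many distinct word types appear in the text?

Distinct types: {chair, end, give, happy, meat, rice, with, write}
V = 8

8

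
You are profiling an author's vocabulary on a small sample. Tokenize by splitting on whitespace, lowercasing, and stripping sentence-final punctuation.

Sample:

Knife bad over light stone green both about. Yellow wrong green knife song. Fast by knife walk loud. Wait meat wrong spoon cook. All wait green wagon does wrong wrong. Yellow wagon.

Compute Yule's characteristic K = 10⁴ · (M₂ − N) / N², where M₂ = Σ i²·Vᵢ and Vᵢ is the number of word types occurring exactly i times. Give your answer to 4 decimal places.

292.9688

Frequencies: wrong:4, knife:3, green:3, yellow:2, wait:2, wagon:2, bad:1, over:1, light:1, stone:1, both:1, about:1, song:1, fast:1, by:1, walk:1, loud:1, meat:1, spoon:1, cook:1, … (2 more, each freq 1)
N = 32. Frequency spectrum: V_1=16, V_2=3, V_3=2, V_4=1
M₂ = 1²·16 + 2²·3 + 3²·2 + 4²·1 = 62
K = 10000 × (62 − 32) / 32² = 292.9688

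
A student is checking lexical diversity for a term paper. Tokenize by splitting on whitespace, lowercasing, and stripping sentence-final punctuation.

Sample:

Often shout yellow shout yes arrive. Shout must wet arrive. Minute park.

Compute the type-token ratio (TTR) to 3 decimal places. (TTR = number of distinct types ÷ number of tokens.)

0.750

N = 12 tokens, V = 9 types.
TTR = V / N = 9 / 12 = 0.750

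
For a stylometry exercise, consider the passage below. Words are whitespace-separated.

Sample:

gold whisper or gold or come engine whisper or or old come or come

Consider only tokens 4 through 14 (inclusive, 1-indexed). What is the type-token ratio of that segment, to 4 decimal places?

0.5455

Segment tokens 4–14: gold, or, come, engine, whisper, or, or, old, come, or, come
Segment N = 11, segment V = 6.
TTR = 6 / 11 = 0.5455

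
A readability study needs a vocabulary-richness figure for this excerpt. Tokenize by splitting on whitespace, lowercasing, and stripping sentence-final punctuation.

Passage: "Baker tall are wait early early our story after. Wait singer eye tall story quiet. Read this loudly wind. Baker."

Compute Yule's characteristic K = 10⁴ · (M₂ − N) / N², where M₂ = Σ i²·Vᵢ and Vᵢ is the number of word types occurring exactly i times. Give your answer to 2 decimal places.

250.00

Frequencies: baker:2, tall:2, wait:2, early:2, story:2, are:1, our:1, after:1, singer:1, eye:1, quiet:1, read:1, this:1, loudly:1, wind:1
N = 20. Frequency spectrum: V_1=10, V_2=5
M₂ = 1²·10 + 2²·5 = 30
K = 10000 × (30 − 20) / 20² = 250.00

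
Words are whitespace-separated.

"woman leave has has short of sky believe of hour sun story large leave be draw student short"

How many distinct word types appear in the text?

Distinct types: {be, believe, draw, has, hour, large, leave, of, short, sky, story, student, sun, woman}
V = 14

14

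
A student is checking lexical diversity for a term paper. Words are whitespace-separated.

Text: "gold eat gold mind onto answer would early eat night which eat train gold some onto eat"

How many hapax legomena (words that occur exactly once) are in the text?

8

Frequencies: eat:4, gold:3, onto:2, mind:1, answer:1, would:1, early:1, night:1, which:1, train:1, some:1
Hapax (freq=1): answer, early, mind, night, some, train, which, would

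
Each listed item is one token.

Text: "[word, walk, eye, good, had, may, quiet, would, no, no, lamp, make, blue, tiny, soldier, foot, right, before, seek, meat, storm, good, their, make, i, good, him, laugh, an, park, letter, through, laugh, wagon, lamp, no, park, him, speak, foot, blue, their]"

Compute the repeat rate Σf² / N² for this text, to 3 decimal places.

0.040

Frequencies: good:3, no:3, lamp:2, make:2, blue:2, foot:2, their:2, him:2, laugh:2, park:2, word:1, walk:1, eye:1, had:1, may:1, quiet:1, would:1, tiny:1, soldier:1, right:1, … (10 more, each freq 1)
Σf² = 70; N² = 1764
Repeat rate = 70 / 1764 = 0.040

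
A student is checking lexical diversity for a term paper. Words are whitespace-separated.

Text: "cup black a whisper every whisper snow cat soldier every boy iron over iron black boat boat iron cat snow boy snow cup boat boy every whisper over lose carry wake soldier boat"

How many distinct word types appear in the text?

Distinct types: {a, black, boat, boy, carry, cat, cup, every, iron, lose, over, snow, soldier, wake, whisper}
V = 15

15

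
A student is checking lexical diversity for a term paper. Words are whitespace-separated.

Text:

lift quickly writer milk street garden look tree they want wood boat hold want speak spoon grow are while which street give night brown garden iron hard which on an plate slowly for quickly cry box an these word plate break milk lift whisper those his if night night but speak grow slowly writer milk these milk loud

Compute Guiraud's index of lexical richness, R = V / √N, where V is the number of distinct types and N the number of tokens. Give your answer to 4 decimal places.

N = 58, V = 40.
√N = 7.615773
R = 40 / 7.615773 = 5.2523

5.2523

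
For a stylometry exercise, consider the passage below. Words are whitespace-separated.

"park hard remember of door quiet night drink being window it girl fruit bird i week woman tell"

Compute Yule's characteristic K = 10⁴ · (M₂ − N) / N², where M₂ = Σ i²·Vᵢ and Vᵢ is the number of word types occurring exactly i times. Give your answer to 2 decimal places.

0.00

Frequencies: park:1, hard:1, remember:1, of:1, door:1, quiet:1, night:1, drink:1, being:1, window:1, it:1, girl:1, fruit:1, bird:1, i:1, week:1, woman:1, tell:1
N = 18. Frequency spectrum: V_1=18
M₂ = 1²·18 = 18
K = 10000 × (18 − 18) / 18² = 0.00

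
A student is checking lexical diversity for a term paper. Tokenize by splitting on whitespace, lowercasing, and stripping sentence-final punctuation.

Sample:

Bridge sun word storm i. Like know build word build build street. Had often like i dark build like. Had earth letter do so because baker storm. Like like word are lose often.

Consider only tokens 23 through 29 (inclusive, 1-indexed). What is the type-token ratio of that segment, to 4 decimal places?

0.8571

Segment tokens 23–29: do, so, because, baker, storm, like, like
Segment N = 7, segment V = 6.
TTR = 6 / 7 = 0.8571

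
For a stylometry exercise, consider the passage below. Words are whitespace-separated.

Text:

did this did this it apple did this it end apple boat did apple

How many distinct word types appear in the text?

6

Distinct types: {apple, boat, did, end, it, this}
V = 6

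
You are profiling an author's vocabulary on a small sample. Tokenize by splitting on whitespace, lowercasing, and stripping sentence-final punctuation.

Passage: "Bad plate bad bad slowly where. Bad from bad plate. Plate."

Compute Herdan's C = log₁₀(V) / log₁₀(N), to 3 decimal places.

0.671

N = 11, V = 5.
log₁₀(V) = 0.698970, log₁₀(N) = 1.041393
C = 0.698970 / 1.041393 = 0.671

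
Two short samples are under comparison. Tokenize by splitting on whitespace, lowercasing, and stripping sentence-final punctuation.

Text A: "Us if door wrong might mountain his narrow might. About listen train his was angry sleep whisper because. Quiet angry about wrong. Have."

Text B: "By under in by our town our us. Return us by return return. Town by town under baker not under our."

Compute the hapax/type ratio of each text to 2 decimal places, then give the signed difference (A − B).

A: hapax=13, V=18, ratio=0.72
B: hapax=3, V=9, ratio=0.33
Difference = 0.72 − 0.33 = 0.39

0.39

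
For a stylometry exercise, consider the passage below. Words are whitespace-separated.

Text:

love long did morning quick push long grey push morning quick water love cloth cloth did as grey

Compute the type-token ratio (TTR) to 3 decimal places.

0.556

N = 18 tokens, V = 10 types.
TTR = V / N = 10 / 18 = 0.556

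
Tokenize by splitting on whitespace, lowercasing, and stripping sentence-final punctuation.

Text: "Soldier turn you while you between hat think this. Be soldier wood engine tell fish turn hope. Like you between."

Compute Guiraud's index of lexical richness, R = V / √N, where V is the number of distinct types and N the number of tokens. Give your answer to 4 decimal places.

3.3541

N = 20, V = 15.
√N = 4.472136
R = 15 / 4.472136 = 3.3541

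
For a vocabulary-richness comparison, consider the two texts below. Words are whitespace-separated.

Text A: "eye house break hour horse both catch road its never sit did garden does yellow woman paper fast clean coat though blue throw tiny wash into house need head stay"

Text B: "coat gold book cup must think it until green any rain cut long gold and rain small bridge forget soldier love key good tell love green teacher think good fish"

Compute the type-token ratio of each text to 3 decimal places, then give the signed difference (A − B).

TTR(A) = 29/30 = 0.967
TTR(B) = 24/30 = 0.800
Difference = 0.967 − 0.800 = 0.167

0.167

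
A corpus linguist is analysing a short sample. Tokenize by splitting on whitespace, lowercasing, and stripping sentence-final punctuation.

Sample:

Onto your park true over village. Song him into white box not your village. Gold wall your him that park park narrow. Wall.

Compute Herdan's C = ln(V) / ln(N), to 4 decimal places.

N = 23, V = 16.
ln(V) = 2.772589, ln(N) = 3.135494
C = 2.772589 / 3.135494 = 0.8843

0.8843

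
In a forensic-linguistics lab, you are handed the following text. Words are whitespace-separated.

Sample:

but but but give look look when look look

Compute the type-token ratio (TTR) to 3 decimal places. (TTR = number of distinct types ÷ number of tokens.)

N = 9 tokens, V = 4 types.
TTR = V / N = 4 / 9 = 0.444

0.444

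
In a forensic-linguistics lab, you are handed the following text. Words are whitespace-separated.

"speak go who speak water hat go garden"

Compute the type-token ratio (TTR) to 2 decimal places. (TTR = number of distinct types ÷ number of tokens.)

N = 8 tokens, V = 6 types.
TTR = V / N = 6 / 8 = 0.75

0.75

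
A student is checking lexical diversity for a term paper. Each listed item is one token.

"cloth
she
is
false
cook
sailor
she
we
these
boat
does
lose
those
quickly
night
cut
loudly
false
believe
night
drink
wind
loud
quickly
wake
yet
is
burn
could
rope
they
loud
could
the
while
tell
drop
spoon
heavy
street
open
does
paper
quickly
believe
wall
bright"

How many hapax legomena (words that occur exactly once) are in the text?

Frequencies: quickly:3, she:2, is:2, false:2, does:2, night:2, believe:2, loud:2, could:2, cloth:1, cook:1, sailor:1, we:1, these:1, boat:1, lose:1, those:1, cut:1, loudly:1, drink:1, … (17 more, each freq 1)
Hapax (freq=1): boat, bright, burn, cloth, cook, cut, drink, drop, heavy, lose, loudly, open, paper, rope, sailor, spoon, street, tell, the, these, they, those, wake, wall, we, while, wind, yet

28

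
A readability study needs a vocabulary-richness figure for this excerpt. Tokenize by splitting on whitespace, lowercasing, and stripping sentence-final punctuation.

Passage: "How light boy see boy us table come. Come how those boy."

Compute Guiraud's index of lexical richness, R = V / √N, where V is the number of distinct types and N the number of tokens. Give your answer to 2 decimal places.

N = 12, V = 8.
√N = 3.464102
R = 8 / 3.464102 = 2.31

2.31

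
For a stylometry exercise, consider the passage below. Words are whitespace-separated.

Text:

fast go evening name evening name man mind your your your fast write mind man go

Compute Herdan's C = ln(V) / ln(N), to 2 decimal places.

0.75

N = 16, V = 8.
ln(V) = 2.079442, ln(N) = 2.772589
C = 2.079442 / 2.772589 = 0.75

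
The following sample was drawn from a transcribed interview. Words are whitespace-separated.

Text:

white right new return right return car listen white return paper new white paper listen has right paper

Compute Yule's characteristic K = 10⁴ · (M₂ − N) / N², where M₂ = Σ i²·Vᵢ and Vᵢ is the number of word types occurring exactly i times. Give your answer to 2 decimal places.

Frequencies: white:3, right:3, return:3, paper:3, new:2, listen:2, car:1, has:1
N = 18. Frequency spectrum: V_1=2, V_2=2, V_3=4
M₂ = 1²·2 + 2²·2 + 3²·4 = 46
K = 10000 × (46 − 18) / 18² = 864.20

864.20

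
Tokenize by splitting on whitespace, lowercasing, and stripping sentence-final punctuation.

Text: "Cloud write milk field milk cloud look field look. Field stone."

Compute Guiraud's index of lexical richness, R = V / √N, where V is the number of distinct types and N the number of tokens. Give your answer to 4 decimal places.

1.8091

N = 11, V = 6.
√N = 3.316625
R = 6 / 3.316625 = 1.8091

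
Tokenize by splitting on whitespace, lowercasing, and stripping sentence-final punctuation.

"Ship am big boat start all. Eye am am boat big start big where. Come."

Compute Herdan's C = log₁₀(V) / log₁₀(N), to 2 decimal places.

N = 15, V = 9.
log₁₀(V) = 0.954243, log₁₀(N) = 1.176091
C = 0.954243 / 1.176091 = 0.81

0.81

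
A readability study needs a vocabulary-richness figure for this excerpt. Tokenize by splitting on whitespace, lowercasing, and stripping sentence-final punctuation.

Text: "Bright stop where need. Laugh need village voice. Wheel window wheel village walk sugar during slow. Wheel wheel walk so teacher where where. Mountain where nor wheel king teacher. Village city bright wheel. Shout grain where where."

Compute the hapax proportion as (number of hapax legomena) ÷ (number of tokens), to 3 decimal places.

Frequencies: where:6, wheel:6, village:3, bright:2, need:2, walk:2, teacher:2, stop:1, laugh:1, voice:1, window:1, sugar:1, during:1, slow:1, so:1, mountain:1, nor:1, king:1, city:1, shout:1, … (1 more, each freq 1)
Hapax count = 14; token count = 37.
Ratio = 14 / 37 = 0.378

0.378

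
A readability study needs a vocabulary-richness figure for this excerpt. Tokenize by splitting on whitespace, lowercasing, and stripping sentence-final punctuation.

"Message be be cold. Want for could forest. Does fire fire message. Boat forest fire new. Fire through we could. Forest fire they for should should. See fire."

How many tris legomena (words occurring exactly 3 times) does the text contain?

Frequencies: fire:6, forest:3, message:2, be:2, for:2, could:2, should:2, cold:1, want:1, does:1, boat:1, new:1, through:1, we:1, they:1, see:1
Words with frequency 3: forest

1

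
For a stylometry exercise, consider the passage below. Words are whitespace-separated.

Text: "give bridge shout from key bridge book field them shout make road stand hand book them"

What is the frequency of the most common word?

Frequencies: bridge:2, shout:2, book:2, them:2, give:1, from:1, key:1, field:1, make:1, road:1, stand:1, hand:1
Most common: 'bridge' with frequency 2.

2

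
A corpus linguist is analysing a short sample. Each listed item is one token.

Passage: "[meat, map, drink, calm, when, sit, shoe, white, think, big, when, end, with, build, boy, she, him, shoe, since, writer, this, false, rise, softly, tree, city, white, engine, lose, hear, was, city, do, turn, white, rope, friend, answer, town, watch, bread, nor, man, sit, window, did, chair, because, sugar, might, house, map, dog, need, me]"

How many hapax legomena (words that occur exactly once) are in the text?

42

Frequencies: white:3, map:2, when:2, sit:2, shoe:2, city:2, meat:1, drink:1, calm:1, think:1, big:1, end:1, with:1, build:1, boy:1, she:1, him:1, since:1, writer:1, this:1, … (28 more, each freq 1)
Hapax (freq=1): answer, because, big, boy, bread, build, calm, chair, did, do, dog, drink, end, engine, false, friend, hear, him, house, lose, man, me, meat, might, need, nor, rise, rope, she, since, softly, sugar, think, this, town, tree, turn, was, watch, window, with, writer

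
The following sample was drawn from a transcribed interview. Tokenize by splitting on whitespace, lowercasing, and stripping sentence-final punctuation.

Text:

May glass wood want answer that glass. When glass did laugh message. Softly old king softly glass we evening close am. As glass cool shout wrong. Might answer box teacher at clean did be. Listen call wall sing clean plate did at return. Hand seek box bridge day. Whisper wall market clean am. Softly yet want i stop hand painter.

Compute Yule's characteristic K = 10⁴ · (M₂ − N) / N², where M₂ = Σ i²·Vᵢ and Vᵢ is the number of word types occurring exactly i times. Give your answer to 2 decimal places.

144.44

Frequencies: glass:5, did:3, softly:3, clean:3, want:2, answer:2, am:2, box:2, at:2, wall:2, hand:2, may:1, wood:1, that:1, when:1, laugh:1, message:1, old:1, king:1, we:1, … (23 more, each freq 1)
N = 60. Frequency spectrum: V_1=32, V_2=7, V_3=3, V_5=1
M₂ = 1²·32 + 2²·7 + 3²·3 + 5²·1 = 112
K = 10000 × (112 − 60) / 60² = 144.44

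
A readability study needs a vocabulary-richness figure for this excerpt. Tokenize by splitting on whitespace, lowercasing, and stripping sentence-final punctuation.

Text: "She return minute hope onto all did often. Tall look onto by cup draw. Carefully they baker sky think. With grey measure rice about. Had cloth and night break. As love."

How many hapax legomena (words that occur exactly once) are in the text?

Frequencies: onto:2, she:1, return:1, minute:1, hope:1, all:1, did:1, often:1, tall:1, look:1, by:1, cup:1, draw:1, carefully:1, they:1, baker:1, sky:1, think:1, with:1, grey:1, … (10 more, each freq 1)
Hapax (freq=1): about, all, and, as, baker, break, by, carefully, cloth, cup, did, draw, grey, had, hope, look, love, measure, minute, night, often, return, rice, she, sky, tall, they, think, with

29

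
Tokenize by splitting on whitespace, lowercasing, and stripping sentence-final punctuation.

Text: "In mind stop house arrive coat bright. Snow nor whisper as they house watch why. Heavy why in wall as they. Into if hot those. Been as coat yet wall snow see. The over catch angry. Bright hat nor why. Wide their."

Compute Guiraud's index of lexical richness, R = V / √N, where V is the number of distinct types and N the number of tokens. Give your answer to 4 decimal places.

4.6291

N = 42, V = 30.
√N = 6.480741
R = 30 / 6.480741 = 4.6291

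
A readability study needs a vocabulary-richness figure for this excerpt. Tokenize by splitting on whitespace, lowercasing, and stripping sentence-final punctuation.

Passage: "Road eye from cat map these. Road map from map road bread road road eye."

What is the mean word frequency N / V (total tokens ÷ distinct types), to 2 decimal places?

2.14

N = 15 tokens, V = 7 types.
Mean frequency = N / V = 15 / 7 = 2.14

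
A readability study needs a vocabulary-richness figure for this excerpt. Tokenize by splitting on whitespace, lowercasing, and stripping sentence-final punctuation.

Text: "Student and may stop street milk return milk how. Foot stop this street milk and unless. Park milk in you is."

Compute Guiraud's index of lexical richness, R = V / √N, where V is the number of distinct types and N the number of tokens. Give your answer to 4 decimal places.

3.2733

N = 21, V = 15.
√N = 4.582576
R = 15 / 4.582576 = 3.2733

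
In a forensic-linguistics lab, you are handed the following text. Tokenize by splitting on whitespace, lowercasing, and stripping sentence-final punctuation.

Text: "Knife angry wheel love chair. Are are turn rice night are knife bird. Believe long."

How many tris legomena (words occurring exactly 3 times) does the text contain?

Frequencies: are:3, knife:2, angry:1, wheel:1, love:1, chair:1, turn:1, rice:1, night:1, bird:1, believe:1, long:1
Words with frequency 3: are

1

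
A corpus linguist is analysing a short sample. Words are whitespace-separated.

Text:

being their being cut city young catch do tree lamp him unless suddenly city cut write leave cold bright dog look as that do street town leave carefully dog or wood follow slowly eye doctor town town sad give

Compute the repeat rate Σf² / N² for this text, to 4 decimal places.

Frequencies: town:3, being:2, cut:2, city:2, do:2, leave:2, dog:2, their:1, young:1, catch:1, tree:1, lamp:1, him:1, unless:1, suddenly:1, write:1, cold:1, bright:1, look:1, as:1, … (11 more, each freq 1)
Σf² = 57; N² = 1521
Repeat rate = 57 / 1521 = 0.0375

0.0375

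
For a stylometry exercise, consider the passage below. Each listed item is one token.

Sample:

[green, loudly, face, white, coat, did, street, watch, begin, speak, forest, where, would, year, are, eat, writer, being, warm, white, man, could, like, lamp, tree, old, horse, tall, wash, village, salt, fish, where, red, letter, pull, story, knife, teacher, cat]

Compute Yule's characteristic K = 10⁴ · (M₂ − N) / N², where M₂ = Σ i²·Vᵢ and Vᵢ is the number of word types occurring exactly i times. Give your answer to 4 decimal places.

25.0000

Frequencies: white:2, where:2, green:1, loudly:1, face:1, coat:1, did:1, street:1, watch:1, begin:1, speak:1, forest:1, would:1, year:1, are:1, eat:1, writer:1, being:1, warm:1, man:1, … (18 more, each freq 1)
N = 40. Frequency spectrum: V_1=36, V_2=2
M₂ = 1²·36 + 2²·2 = 44
K = 10000 × (44 − 40) / 40² = 25.0000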